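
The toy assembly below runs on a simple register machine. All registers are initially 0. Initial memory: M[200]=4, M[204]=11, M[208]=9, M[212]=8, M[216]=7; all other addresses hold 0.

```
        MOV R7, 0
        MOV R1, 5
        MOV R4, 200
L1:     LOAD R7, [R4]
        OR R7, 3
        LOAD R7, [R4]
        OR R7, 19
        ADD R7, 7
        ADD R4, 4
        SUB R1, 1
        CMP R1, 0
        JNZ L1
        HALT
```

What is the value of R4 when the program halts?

220

R7=0
R1=5
R4=200
R7=M[200]=4
R7=4|3=7
R7=M[200]=4
R7=4|19=23
R7=23+7=30
R4=200+4=204
R1=5-1=4
CMP R1, 0  (cmp 4,0)
JNZ L1: taken
R7=M[204]=11
R7=11|3=11
R7=M[204]=11
R7=11|19=27
R7=27+7=34
R4=204+4=208
R1=4-1=3
CMP R1, 0  (cmp 3,0)
JNZ L1: taken
R7=M[208]=9
R7=9|3=11
R7=M[208]=9
R7=9|19=27
R7=27+7=34
R4=208+4=212
R1=3-1=2
CMP R1, 0  (cmp 2,0)
JNZ L1: taken
R7=M[212]=8
R7=8|3=11
R7=M[212]=8
R7=8|19=27
R7=27+7=34
R4=212+4=216
R1=2-1=1
CMP R1, 0  (cmp 1,0)
JNZ L1: taken
R7=M[216]=7
R7=7|3=7
R7=M[216]=7
R7=7|19=23
R7=23+7=30
R4=216+4=220
R1=1-1=0
CMP R1, 0  (cmp 0,0)
JNZ L1: not taken
halt.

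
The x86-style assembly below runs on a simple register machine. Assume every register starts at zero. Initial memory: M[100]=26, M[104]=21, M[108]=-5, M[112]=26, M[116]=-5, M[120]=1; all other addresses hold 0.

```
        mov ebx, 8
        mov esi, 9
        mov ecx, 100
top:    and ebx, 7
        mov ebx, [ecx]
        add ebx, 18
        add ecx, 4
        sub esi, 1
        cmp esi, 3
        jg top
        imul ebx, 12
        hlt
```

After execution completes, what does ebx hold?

after mov ebx, 8: ebx=8
after mov esi, 9: esi=9
after mov ecx, 100: ecx=100
after and ebx, 7: ebx=8&7=0
after mov ebx, [ecx]: ebx=M[100]=26
after add ebx, 18: ebx=26+18=44
after add ecx, 4: ecx=100+4=104
after sub esi, 1: esi=9-1=8
cmp esi, 3  (cmp 8,3)
jg top: taken
after and ebx, 7: ebx=44&7=4
after mov ebx, [ecx]: ebx=M[104]=21
after add ebx, 18: ebx=21+18=39
after add ecx, 4: ecx=104+4=108
after sub esi, 1: esi=8-1=7
cmp esi, 3  (cmp 7,3)
jg top: taken
after and ebx, 7: ebx=39&7=7
after mov ebx, [ecx]: ebx=M[108]=-5
after add ebx, 18: ebx=(-5)+18=13
after add ecx, 4: ecx=108+4=112
after sub esi, 1: esi=7-1=6
cmp esi, 3  (cmp 6,3)
jg top: taken
after and ebx, 7: ebx=13&7=5
after mov ebx, [ecx]: ebx=M[112]=26
after add ebx, 18: ebx=26+18=44
after add ecx, 4: ecx=112+4=116
after sub esi, 1: esi=6-1=5
cmp esi, 3  (cmp 5,3)
jg top: taken
after and ebx, 7: ebx=44&7=4
after mov ebx, [ecx]: ebx=M[116]=-5
after add ebx, 18: ebx=(-5)+18=13
after add ecx, 4: ecx=116+4=120
after sub esi, 1: esi=5-1=4
cmp esi, 3  (cmp 4,3)
jg top: taken
after and ebx, 7: ebx=13&7=5
after mov ebx, [ecx]: ebx=M[120]=1
after add ebx, 18: ebx=1+18=19
after add ecx, 4: ecx=120+4=124
after sub esi, 1: esi=4-1=3
cmp esi, 3  (cmp 3,3)
jg top: not taken
after imul ebx, 12: ebx=19*12=228
halt.

228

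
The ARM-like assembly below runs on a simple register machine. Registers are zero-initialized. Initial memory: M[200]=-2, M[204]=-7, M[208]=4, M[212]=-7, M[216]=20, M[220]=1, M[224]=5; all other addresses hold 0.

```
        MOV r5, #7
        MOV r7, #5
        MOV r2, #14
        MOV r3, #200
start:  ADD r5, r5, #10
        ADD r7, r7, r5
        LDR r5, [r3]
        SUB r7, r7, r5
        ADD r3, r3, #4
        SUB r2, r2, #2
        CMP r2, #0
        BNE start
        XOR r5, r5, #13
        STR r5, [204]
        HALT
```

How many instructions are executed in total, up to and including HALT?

after MOV r5, #7: r5=7
after MOV r7, #5: r7=5
after MOV r2, #14: r2=14
after MOV r3, #200: r3=200
after ADD r5, r5, #10: r5=7+10=17
after ADD r7, r7, r5: r7=5+17=22
after LDR r5, [r3]: r5=M[200]=-2
after SUB r7, r7, r5: r7=22-(-2)=24
after ADD r3, r3, #4: r3=200+4=204
after SUB r2, r2, #2: r2=14-2=12
CMP r2, #0  (cmp 12,0)
BNE start: taken
after ADD r5, r5, #10: r5=(-2)+10=8
after ADD r7, r7, r5: r7=24+8=32
after LDR r5, [r3]: r5=M[204]=-7
after SUB r7, r7, r5: r7=32-(-7)=39
after ADD r3, r3, #4: r3=204+4=208
after SUB r2, r2, #2: r2=12-2=10
CMP r2, #0  (cmp 10,0)
BNE start: taken
after ADD r5, r5, #10: r5=(-7)+10=3
after ADD r7, r7, r5: r7=39+3=42
after LDR r5, [r3]: r5=M[208]=4
after SUB r7, r7, r5: r7=42-4=38
after ADD r3, r3, #4: r3=208+4=212
after SUB r2, r2, #2: r2=10-2=8
CMP r2, #0  (cmp 8,0)
BNE start: taken
after ADD r5, r5, #10: r5=4+10=14
after ADD r7, r7, r5: r7=38+14=52
after LDR r5, [r3]: r5=M[212]=-7
after SUB r7, r7, r5: r7=52-(-7)=59
after ADD r3, r3, #4: r3=212+4=216
after SUB r2, r2, #2: r2=8-2=6
CMP r2, #0  (cmp 6,0)
BNE start: taken
after ADD r5, r5, #10: r5=(-7)+10=3
after ADD r7, r7, r5: r7=59+3=62
after LDR r5, [r3]: r5=M[216]=20
after SUB r7, r7, r5: r7=62-20=42
after ADD r3, r3, #4: r3=216+4=220
after SUB r2, r2, #2: r2=6-2=4
CMP r2, #0  (cmp 4,0)
BNE start: taken
after ADD r5, r5, #10: r5=20+10=30
after ADD r7, r7, r5: r7=42+30=72
after LDR r5, [r3]: r5=M[220]=1
after SUB r7, r7, r5: r7=72-1=71
after ADD r3, r3, #4: r3=220+4=224
after SUB r2, r2, #2: r2=4-2=2
CMP r2, #0  (cmp 2,0)
BNE start: taken
after ADD r5, r5, #10: r5=1+10=11
after ADD r7, r7, r5: r7=71+11=82
after LDR r5, [r3]: r5=M[224]=5
after SUB r7, r7, r5: r7=82-5=77
after ADD r3, r3, #4: r3=224+4=228
after SUB r2, r2, #2: r2=2-2=0
CMP r2, #0  (cmp 0,0)
BNE start: not taken
after XOR r5, r5, #13: r5=5^13=8
STR r5, [204] → M[204]=8
halt.
Total executed instructions: 63.

63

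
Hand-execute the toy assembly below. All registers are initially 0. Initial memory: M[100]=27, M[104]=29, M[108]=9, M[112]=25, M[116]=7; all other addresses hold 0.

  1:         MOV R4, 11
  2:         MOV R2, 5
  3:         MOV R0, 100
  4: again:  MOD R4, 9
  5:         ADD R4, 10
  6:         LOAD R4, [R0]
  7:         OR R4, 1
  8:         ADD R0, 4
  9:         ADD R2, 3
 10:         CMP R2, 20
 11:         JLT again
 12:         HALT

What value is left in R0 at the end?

120

after MOV R4, 11: R4=11
after MOV R2, 5: R2=5
after MOV R0, 100: R0=100
after MOD R4, 9: R4=11%9=2
after ADD R4, 10: R4=2+10=12
after LOAD R4, [R0]: R4=M[100]=27
after OR R4, 1: R4=27|1=27
after ADD R0, 4: R0=100+4=104
after ADD R2, 3: R2=5+3=8
CMP R2, 20  (cmp 8,20)
JLT again: taken
after MOD R4, 9: R4=27%9=0
after ADD R4, 10: R4=0+10=10
after LOAD R4, [R0]: R4=M[104]=29
after OR R4, 1: R4=29|1=29
after ADD R0, 4: R0=104+4=108
after ADD R2, 3: R2=8+3=11
CMP R2, 20  (cmp 11,20)
JLT again: taken
after MOD R4, 9: R4=29%9=2
after ADD R4, 10: R4=2+10=12
after LOAD R4, [R0]: R4=M[108]=9
after OR R4, 1: R4=9|1=9
after ADD R0, 4: R0=108+4=112
after ADD R2, 3: R2=11+3=14
CMP R2, 20  (cmp 14,20)
JLT again: taken
after MOD R4, 9: R4=9%9=0
after ADD R4, 10: R4=0+10=10
after LOAD R4, [R0]: R4=M[112]=25
after OR R4, 1: R4=25|1=25
after ADD R0, 4: R0=112+4=116
after ADD R2, 3: R2=14+3=17
CMP R2, 20  (cmp 17,20)
JLT again: taken
after MOD R4, 9: R4=25%9=7
after ADD R4, 10: R4=7+10=17
after LOAD R4, [R0]: R4=M[116]=7
after OR R4, 1: R4=7|1=7
after ADD R0, 4: R0=116+4=120
after ADD R2, 3: R2=17+3=20
CMP R2, 20  (cmp 20,20)
JLT again: not taken
halt.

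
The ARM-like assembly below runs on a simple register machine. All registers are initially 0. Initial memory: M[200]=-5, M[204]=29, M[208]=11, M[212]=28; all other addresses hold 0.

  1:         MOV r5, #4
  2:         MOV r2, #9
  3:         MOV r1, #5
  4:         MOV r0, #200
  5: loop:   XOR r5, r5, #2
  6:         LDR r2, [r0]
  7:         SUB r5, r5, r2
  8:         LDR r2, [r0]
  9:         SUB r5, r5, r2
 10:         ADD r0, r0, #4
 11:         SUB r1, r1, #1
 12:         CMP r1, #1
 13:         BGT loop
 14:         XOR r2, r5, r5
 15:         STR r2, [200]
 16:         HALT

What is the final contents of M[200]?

0

MOV r5, #4 → r5=4
MOV r2, #9 → r2=9
MOV r1, #5 → r1=5
MOV r0, #200 → r0=200
XOR r5, r5, #2 → r5=4^2=6
LDR r2, [r0] → r2=M[200]=-5
SUB r5, r5, r2 → r5=6-(-5)=11
LDR r2, [r0] → r2=M[200]=-5
SUB r5, r5, r2 → r5=11-(-5)=16
ADD r0, r0, #4 → r0=200+4=204
SUB r1, r1, #1 → r1=5-1=4
CMP r1, #1  (cmp 4,1)
BGT loop: taken
XOR r5, r5, #2 → r5=16^2=18
LDR r2, [r0] → r2=M[204]=29
SUB r5, r5, r2 → r5=18-29=-11
LDR r2, [r0] → r2=M[204]=29
SUB r5, r5, r2 → r5=(-11)-29=-40
ADD r0, r0, #4 → r0=204+4=208
SUB r1, r1, #1 → r1=4-1=3
CMP r1, #1  (cmp 3,1)
BGT loop: taken
XOR r5, r5, #2 → r5=(-40)^2=-38
LDR r2, [r0] → r2=M[208]=11
SUB r5, r5, r2 → r5=(-38)-11=-49
LDR r2, [r0] → r2=M[208]=11
SUB r5, r5, r2 → r5=(-49)-11=-60
ADD r0, r0, #4 → r0=208+4=212
SUB r1, r1, #1 → r1=3-1=2
CMP r1, #1  (cmp 2,1)
BGT loop: taken
XOR r5, r5, #2 → r5=(-60)^2=-58
LDR r2, [r0] → r2=M[212]=28
SUB r5, r5, r2 → r5=(-58)-28=-86
LDR r2, [r0] → r2=M[212]=28
SUB r5, r5, r2 → r5=(-86)-28=-114
ADD r0, r0, #4 → r0=212+4=216
SUB r1, r1, #1 → r1=2-1=1
CMP r1, #1  (cmp 1,1)
BGT loop: not taken
XOR r2, r5, r5 → r2=(-114)^(-114)=0
STR r2, [200] → M[200]=0
halt.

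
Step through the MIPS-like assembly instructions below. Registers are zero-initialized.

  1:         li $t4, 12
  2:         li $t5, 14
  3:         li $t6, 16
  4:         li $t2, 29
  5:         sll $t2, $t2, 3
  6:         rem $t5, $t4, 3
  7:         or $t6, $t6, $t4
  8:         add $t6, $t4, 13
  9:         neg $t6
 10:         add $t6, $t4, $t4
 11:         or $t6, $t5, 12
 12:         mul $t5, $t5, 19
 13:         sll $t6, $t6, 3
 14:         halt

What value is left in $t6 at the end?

$t4=12
$t5=14
$t6=16
$t2=29
$t2=29<<3=232
$t5=12%3=0
$t6=16|12=28
$t6=12+13=25
$t6=-(25)=-25
$t6=12+12=24
$t6=0|12=12
$t5=0*19=0
$t6=12<<3=96
halt.

96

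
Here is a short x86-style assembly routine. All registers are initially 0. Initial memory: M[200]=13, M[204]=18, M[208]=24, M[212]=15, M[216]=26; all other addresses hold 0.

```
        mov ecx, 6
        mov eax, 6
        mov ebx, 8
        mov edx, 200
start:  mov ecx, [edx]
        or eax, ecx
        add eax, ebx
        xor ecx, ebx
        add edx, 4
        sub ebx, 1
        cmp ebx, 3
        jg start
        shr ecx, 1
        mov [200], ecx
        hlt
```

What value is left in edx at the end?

220

after mov ecx, 6: ecx=6
after mov eax, 6: eax=6
after mov ebx, 8: ebx=8
after mov edx, 200: edx=200
after mov ecx, [edx]: ecx=M[200]=13
after or eax, ecx: eax=6|13=15
after add eax, ebx: eax=15+8=23
after xor ecx, ebx: ecx=13^8=5
after add edx, 4: edx=200+4=204
after sub ebx, 1: ebx=8-1=7
cmp ebx, 3  (cmp 7,3)
jg start: taken
after mov ecx, [edx]: ecx=M[204]=18
after or eax, ecx: eax=23|18=23
after add eax, ebx: eax=23+7=30
after xor ecx, ebx: ecx=18^7=21
after add edx, 4: edx=204+4=208
after sub ebx, 1: ebx=7-1=6
cmp ebx, 3  (cmp 6,3)
jg start: taken
after mov ecx, [edx]: ecx=M[208]=24
after or eax, ecx: eax=30|24=30
after add eax, ebx: eax=30+6=36
after xor ecx, ebx: ecx=24^6=30
after add edx, 4: edx=208+4=212
after sub ebx, 1: ebx=6-1=5
cmp ebx, 3  (cmp 5,3)
jg start: taken
after mov ecx, [edx]: ecx=M[212]=15
after or eax, ecx: eax=36|15=47
after add eax, ebx: eax=47+5=52
after xor ecx, ebx: ecx=15^5=10
after add edx, 4: edx=212+4=216
after sub ebx, 1: ebx=5-1=4
cmp ebx, 3  (cmp 4,3)
jg start: taken
after mov ecx, [edx]: ecx=M[216]=26
after or eax, ecx: eax=52|26=62
after add eax, ebx: eax=62+4=66
after xor ecx, ebx: ecx=26^4=30
after add edx, 4: edx=216+4=220
after sub ebx, 1: ebx=4-1=3
cmp ebx, 3  (cmp 3,3)
jg start: not taken
after shr ecx, 1: ecx=30>>1=15
mov [200], ecx → M[200]=15
halt.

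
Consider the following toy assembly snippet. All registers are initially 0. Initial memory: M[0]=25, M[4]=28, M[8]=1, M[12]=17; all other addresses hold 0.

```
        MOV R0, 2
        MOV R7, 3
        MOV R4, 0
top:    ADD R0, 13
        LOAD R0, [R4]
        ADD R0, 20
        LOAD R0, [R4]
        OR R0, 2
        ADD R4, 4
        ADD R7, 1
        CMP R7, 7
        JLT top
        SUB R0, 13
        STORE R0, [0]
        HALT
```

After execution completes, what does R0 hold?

after MOV R0, 2: R0=2
after MOV R7, 3: R7=3
after MOV R4, 0: R4=0
after ADD R0, 13: R0=2+13=15
after LOAD R0, [R4]: R0=M[0]=25
after ADD R0, 20: R0=25+20=45
after LOAD R0, [R4]: R0=M[0]=25
after OR R0, 2: R0=25|2=27
after ADD R4, 4: R4=0+4=4
after ADD R7, 1: R7=3+1=4
CMP R7, 7  (cmp 4,7)
JLT top: taken
after ADD R0, 13: R0=27+13=40
after LOAD R0, [R4]: R0=M[4]=28
after ADD R0, 20: R0=28+20=48
after LOAD R0, [R4]: R0=M[4]=28
after OR R0, 2: R0=28|2=30
after ADD R4, 4: R4=4+4=8
after ADD R7, 1: R7=4+1=5
CMP R7, 7  (cmp 5,7)
JLT top: taken
after ADD R0, 13: R0=30+13=43
after LOAD R0, [R4]: R0=M[8]=1
after ADD R0, 20: R0=1+20=21
after LOAD R0, [R4]: R0=M[8]=1
after OR R0, 2: R0=1|2=3
after ADD R4, 4: R4=8+4=12
after ADD R7, 1: R7=5+1=6
CMP R7, 7  (cmp 6,7)
JLT top: taken
after ADD R0, 13: R0=3+13=16
after LOAD R0, [R4]: R0=M[12]=17
after ADD R0, 20: R0=17+20=37
after LOAD R0, [R4]: R0=M[12]=17
after OR R0, 2: R0=17|2=19
after ADD R4, 4: R4=12+4=16
after ADD R7, 1: R7=6+1=7
CMP R7, 7  (cmp 7,7)
JLT top: not taken
after SUB R0, 13: R0=19-13=6
STORE R0, [0] → M[0]=6
halt.

6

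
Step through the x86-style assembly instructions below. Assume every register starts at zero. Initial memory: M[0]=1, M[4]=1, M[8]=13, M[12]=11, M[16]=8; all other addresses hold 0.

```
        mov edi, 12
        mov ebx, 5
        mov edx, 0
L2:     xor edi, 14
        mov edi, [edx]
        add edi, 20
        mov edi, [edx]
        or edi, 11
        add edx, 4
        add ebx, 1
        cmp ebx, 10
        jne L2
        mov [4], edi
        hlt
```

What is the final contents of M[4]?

11

after mov edi, 12: edi=12
after mov ebx, 5: ebx=5
after mov edx, 0: edx=0
after xor edi, 14: edi=12^14=2
after mov edi, [edx]: edi=M[0]=1
after add edi, 20: edi=1+20=21
after mov edi, [edx]: edi=M[0]=1
after or edi, 11: edi=1|11=11
after add edx, 4: edx=0+4=4
after add ebx, 1: ebx=5+1=6
cmp ebx, 10  (cmp 6,10)
jne L2: taken
after xor edi, 14: edi=11^14=5
after mov edi, [edx]: edi=M[4]=1
after add edi, 20: edi=1+20=21
after mov edi, [edx]: edi=M[4]=1
after or edi, 11: edi=1|11=11
after add edx, 4: edx=4+4=8
after add ebx, 1: ebx=6+1=7
cmp ebx, 10  (cmp 7,10)
jne L2: taken
after xor edi, 14: edi=11^14=5
after mov edi, [edx]: edi=M[8]=13
after add edi, 20: edi=13+20=33
after mov edi, [edx]: edi=M[8]=13
after or edi, 11: edi=13|11=15
after add edx, 4: edx=8+4=12
after add ebx, 1: ebx=7+1=8
cmp ebx, 10  (cmp 8,10)
jne L2: taken
after xor edi, 14: edi=15^14=1
after mov edi, [edx]: edi=M[12]=11
after add edi, 20: edi=11+20=31
after mov edi, [edx]: edi=M[12]=11
after or edi, 11: edi=11|11=11
after add edx, 4: edx=12+4=16
after add ebx, 1: ebx=8+1=9
cmp ebx, 10  (cmp 9,10)
jne L2: taken
after xor edi, 14: edi=11^14=5
after mov edi, [edx]: edi=M[16]=8
after add edi, 20: edi=8+20=28
after mov edi, [edx]: edi=M[16]=8
after or edi, 11: edi=8|11=11
after add edx, 4: edx=16+4=20
after add ebx, 1: ebx=9+1=10
cmp ebx, 10  (cmp 10,10)
jne L2: not taken
mov [4], edi → M[4]=11
halt.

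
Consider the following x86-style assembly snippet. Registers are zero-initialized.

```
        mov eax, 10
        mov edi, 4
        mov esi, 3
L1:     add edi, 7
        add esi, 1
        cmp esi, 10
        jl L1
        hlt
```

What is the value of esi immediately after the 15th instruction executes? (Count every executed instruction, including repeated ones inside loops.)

after mov eax, 10: eax=10
after mov edi, 4: edi=4
after mov esi, 3: esi=3
after add edi, 7: edi=4+7=11
after add esi, 1: esi=3+1=4
cmp esi, 10  (cmp 4,10)
jl L1: taken
after add edi, 7: edi=11+7=18
after add esi, 1: esi=4+1=5
cmp esi, 10  (cmp 5,10)
jl L1: taken
after add edi, 7: edi=18+7=25
after add esi, 1: esi=5+1=6
cmp esi, 10  (cmp 6,10)
jl L1: taken
After step 15: esi = 6.

6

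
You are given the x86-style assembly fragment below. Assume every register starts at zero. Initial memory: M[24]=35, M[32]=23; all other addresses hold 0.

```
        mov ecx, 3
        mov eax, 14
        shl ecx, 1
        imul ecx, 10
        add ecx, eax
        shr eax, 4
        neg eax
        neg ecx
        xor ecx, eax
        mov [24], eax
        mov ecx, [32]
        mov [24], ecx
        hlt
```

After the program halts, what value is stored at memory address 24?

ecx=3
eax=14
ecx=3<<1=6
ecx=6*10=60
ecx=60+14=74
eax=14>>4=0
eax=-(0)=0
ecx=-(74)=-74
ecx=(-74)^0=-74
mov [24], eax → M[24]=0
ecx=M[32]=23
mov [24], ecx → M[24]=23
halt.

23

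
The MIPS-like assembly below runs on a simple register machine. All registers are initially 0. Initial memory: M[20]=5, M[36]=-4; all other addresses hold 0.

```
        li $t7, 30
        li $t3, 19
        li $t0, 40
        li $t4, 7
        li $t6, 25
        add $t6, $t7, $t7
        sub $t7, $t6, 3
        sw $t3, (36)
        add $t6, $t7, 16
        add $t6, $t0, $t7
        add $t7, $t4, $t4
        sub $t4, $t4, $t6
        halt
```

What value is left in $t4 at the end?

-90

$t7=30
$t3=19
$t0=40
$t4=7
$t6=25
$t6=30+30=60
$t7=60-3=57
sw $t3, (36) → M[36]=19
$t6=57+16=73
$t6=40+57=97
$t7=7+7=14
$t4=7-97=-90
halt.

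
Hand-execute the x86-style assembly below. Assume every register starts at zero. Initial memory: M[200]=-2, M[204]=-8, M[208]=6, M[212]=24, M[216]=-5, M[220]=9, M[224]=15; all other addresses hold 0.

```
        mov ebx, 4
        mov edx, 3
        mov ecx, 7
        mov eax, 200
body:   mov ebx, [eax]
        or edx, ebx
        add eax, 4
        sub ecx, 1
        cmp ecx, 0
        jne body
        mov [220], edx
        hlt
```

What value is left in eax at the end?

228

after mov ebx, 4: ebx=4
after mov edx, 3: edx=3
after mov ecx, 7: ecx=7
after mov eax, 200: eax=200
after mov ebx, [eax]: ebx=M[200]=-2
after or edx, ebx: edx=3|(-2)=-1
after add eax, 4: eax=200+4=204
after sub ecx, 1: ecx=7-1=6
cmp ecx, 0  (cmp 6,0)
jne body: taken
after mov ebx, [eax]: ebx=M[204]=-8
after or edx, ebx: edx=(-1)|(-8)=-1
after add eax, 4: eax=204+4=208
after sub ecx, 1: ecx=6-1=5
cmp ecx, 0  (cmp 5,0)
jne body: taken
after mov ebx, [eax]: ebx=M[208]=6
after or edx, ebx: edx=(-1)|6=-1
after add eax, 4: eax=208+4=212
after sub ecx, 1: ecx=5-1=4
cmp ecx, 0  (cmp 4,0)
jne body: taken
after mov ebx, [eax]: ebx=M[212]=24
after or edx, ebx: edx=(-1)|24=-1
after add eax, 4: eax=212+4=216
after sub ecx, 1: ecx=4-1=3
cmp ecx, 0  (cmp 3,0)
jne body: taken
after mov ebx, [eax]: ebx=M[216]=-5
after or edx, ebx: edx=(-1)|(-5)=-1
after add eax, 4: eax=216+4=220
after sub ecx, 1: ecx=3-1=2
cmp ecx, 0  (cmp 2,0)
jne body: taken
after mov ebx, [eax]: ebx=M[220]=9
after or edx, ebx: edx=(-1)|9=-1
after add eax, 4: eax=220+4=224
after sub ecx, 1: ecx=2-1=1
cmp ecx, 0  (cmp 1,0)
jne body: taken
after mov ebx, [eax]: ebx=M[224]=15
after or edx, ebx: edx=(-1)|15=-1
after add eax, 4: eax=224+4=228
after sub ecx, 1: ecx=1-1=0
cmp ecx, 0  (cmp 0,0)
jne body: not taken
mov [220], edx → M[220]=-1
halt.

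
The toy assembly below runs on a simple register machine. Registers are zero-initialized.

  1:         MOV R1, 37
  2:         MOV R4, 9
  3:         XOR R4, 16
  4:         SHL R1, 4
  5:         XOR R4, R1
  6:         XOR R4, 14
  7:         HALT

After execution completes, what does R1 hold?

MOV R1, 37 → R1=37
MOV R4, 9 → R4=9
XOR R4, 16 → R4=9^16=25
SHL R1, 4 → R1=37<<4=592
XOR R4, R1 → R4=25^592=585
XOR R4, 14 → R4=585^14=583
halt.

592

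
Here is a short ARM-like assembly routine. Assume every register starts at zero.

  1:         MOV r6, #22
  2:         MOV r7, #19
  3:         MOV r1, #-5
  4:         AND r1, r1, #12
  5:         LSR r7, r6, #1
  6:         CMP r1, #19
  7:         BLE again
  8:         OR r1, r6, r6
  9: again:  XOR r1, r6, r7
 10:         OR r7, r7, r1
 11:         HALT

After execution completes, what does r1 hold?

29

MOV r6, #22 → r6=22
MOV r7, #19 → r7=19
MOV r1, #-5 → r1=-5
AND r1, r1, #12 → r1=(-5)&12=8
LSR r7, r6, #1 → r7=22>>1=11
CMP r1, #19  (cmp 8,19)
BLE again: taken
XOR r1, r6, r7 → r1=22^11=29
OR r7, r7, r1 → r7=11|29=31
halt.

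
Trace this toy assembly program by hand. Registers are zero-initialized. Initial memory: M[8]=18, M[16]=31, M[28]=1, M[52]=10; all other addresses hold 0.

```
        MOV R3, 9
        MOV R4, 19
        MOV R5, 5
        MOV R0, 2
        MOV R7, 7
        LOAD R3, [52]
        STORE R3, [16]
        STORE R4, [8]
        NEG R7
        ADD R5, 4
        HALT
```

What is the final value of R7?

after MOV R3, 9: R3=9
after MOV R4, 19: R4=19
after MOV R5, 5: R5=5
after MOV R0, 2: R0=2
after MOV R7, 7: R7=7
after LOAD R3, [52]: R3=M[52]=10
STORE R3, [16] → M[16]=10
STORE R4, [8] → M[8]=19
after NEG R7: R7=-(7)=-7
after ADD R5, 4: R5=5+4=9
halt.

-7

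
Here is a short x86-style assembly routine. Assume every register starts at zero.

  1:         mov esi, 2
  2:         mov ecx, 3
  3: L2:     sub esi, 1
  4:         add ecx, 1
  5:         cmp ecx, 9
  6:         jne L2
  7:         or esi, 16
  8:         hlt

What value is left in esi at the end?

after mov esi, 2: esi=2
after mov ecx, 3: ecx=3
after sub esi, 1: esi=2-1=1
after add ecx, 1: ecx=3+1=4
cmp ecx, 9  (cmp 4,9)
jne L2: taken
after sub esi, 1: esi=1-1=0
after add ecx, 1: ecx=4+1=5
cmp ecx, 9  (cmp 5,9)
jne L2: taken
after sub esi, 1: esi=0-1=-1
after add ecx, 1: ecx=5+1=6
cmp ecx, 9  (cmp 6,9)
jne L2: taken
after sub esi, 1: esi=(-1)-1=-2
after add ecx, 1: ecx=6+1=7
cmp ecx, 9  (cmp 7,9)
jne L2: taken
after sub esi, 1: esi=(-2)-1=-3
after add ecx, 1: ecx=7+1=8
cmp ecx, 9  (cmp 8,9)
jne L2: taken
after sub esi, 1: esi=(-3)-1=-4
after add ecx, 1: ecx=8+1=9
cmp ecx, 9  (cmp 9,9)
jne L2: not taken
after or esi, 16: esi=(-4)|16=-4
halt.

-4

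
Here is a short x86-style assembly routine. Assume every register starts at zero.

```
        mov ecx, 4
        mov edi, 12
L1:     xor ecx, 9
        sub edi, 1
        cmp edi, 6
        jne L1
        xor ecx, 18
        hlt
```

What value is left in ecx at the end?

22

after mov ecx, 4: ecx=4
after mov edi, 12: edi=12
after xor ecx, 9: ecx=4^9=13
after sub edi, 1: edi=12-1=11
cmp edi, 6  (cmp 11,6)
jne L1: taken
after xor ecx, 9: ecx=13^9=4
after sub edi, 1: edi=11-1=10
cmp edi, 6  (cmp 10,6)
jne L1: taken
after xor ecx, 9: ecx=4^9=13
after sub edi, 1: edi=10-1=9
cmp edi, 6  (cmp 9,6)
jne L1: taken
after xor ecx, 9: ecx=13^9=4
after sub edi, 1: edi=9-1=8
cmp edi, 6  (cmp 8,6)
jne L1: taken
after xor ecx, 9: ecx=4^9=13
after sub edi, 1: edi=8-1=7
cmp edi, 6  (cmp 7,6)
jne L1: taken
after xor ecx, 9: ecx=13^9=4
after sub edi, 1: edi=7-1=6
cmp edi, 6  (cmp 6,6)
jne L1: not taken
after xor ecx, 18: ecx=4^18=22
halt.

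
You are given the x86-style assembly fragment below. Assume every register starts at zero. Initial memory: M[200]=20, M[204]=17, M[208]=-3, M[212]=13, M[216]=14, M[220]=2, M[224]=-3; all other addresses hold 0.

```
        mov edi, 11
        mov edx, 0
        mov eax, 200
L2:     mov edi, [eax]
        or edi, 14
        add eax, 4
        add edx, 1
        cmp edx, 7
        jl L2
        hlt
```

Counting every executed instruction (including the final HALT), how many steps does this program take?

after mov edi, 11: edi=11
after mov edx, 0: edx=0
after mov eax, 200: eax=200
after mov edi, [eax]: edi=M[200]=20
after or edi, 14: edi=20|14=30
after add eax, 4: eax=200+4=204
after add edx, 1: edx=0+1=1
cmp edx, 7  (cmp 1,7)
jl L2: taken
after mov edi, [eax]: edi=M[204]=17
after or edi, 14: edi=17|14=31
after add eax, 4: eax=204+4=208
after add edx, 1: edx=1+1=2
cmp edx, 7  (cmp 2,7)
jl L2: taken
after mov edi, [eax]: edi=M[208]=-3
after or edi, 14: edi=(-3)|14=-1
after add eax, 4: eax=208+4=212
after add edx, 1: edx=2+1=3
cmp edx, 7  (cmp 3,7)
jl L2: taken
after mov edi, [eax]: edi=M[212]=13
after or edi, 14: edi=13|14=15
after add eax, 4: eax=212+4=216
after add edx, 1: edx=3+1=4
cmp edx, 7  (cmp 4,7)
jl L2: taken
after mov edi, [eax]: edi=M[216]=14
after or edi, 14: edi=14|14=14
after add eax, 4: eax=216+4=220
after add edx, 1: edx=4+1=5
cmp edx, 7  (cmp 5,7)
jl L2: taken
after mov edi, [eax]: edi=M[220]=2
after or edi, 14: edi=2|14=14
after add eax, 4: eax=220+4=224
after add edx, 1: edx=5+1=6
cmp edx, 7  (cmp 6,7)
jl L2: taken
after mov edi, [eax]: edi=M[224]=-3
after or edi, 14: edi=(-3)|14=-1
after add eax, 4: eax=224+4=228
after add edx, 1: edx=6+1=7
cmp edx, 7  (cmp 7,7)
jl L2: not taken
halt.
Total executed instructions: 46.

46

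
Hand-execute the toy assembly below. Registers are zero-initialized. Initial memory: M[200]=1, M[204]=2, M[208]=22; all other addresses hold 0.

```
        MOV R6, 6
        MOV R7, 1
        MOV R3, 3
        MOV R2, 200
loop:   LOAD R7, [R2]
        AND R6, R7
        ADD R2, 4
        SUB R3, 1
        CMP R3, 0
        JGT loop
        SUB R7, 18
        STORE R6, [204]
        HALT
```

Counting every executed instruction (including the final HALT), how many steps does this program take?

25

MOV R6, 6 → R6=6
MOV R7, 1 → R7=1
MOV R3, 3 → R3=3
MOV R2, 200 → R2=200
LOAD R7, [R2] → R7=M[200]=1
AND R6, R7 → R6=6&1=0
ADD R2, 4 → R2=200+4=204
SUB R3, 1 → R3=3-1=2
CMP R3, 0  (cmp 2,0)
JGT loop: taken
LOAD R7, [R2] → R7=M[204]=2
AND R6, R7 → R6=0&2=0
ADD R2, 4 → R2=204+4=208
SUB R3, 1 → R3=2-1=1
CMP R3, 0  (cmp 1,0)
JGT loop: taken
LOAD R7, [R2] → R7=M[208]=22
AND R6, R7 → R6=0&22=0
ADD R2, 4 → R2=208+4=212
SUB R3, 1 → R3=1-1=0
CMP R3, 0  (cmp 0,0)
JGT loop: not taken
SUB R7, 18 → R7=22-18=4
STORE R6, [204] → M[204]=0
halt.
Total executed instructions: 25.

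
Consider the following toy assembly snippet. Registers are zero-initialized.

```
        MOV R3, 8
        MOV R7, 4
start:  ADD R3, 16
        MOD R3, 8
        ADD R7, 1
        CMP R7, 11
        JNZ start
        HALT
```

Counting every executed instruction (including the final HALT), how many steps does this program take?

38

after MOV R3, 8: R3=8
after MOV R7, 4: R7=4
after ADD R3, 16: R3=8+16=24
after MOD R3, 8: R3=24%8=0
after ADD R7, 1: R7=4+1=5
CMP R7, 11  (cmp 5,11)
JNZ start: taken
after ADD R3, 16: R3=0+16=16
after MOD R3, 8: R3=16%8=0
after ADD R7, 1: R7=5+1=6
CMP R7, 11  (cmp 6,11)
JNZ start: taken
after ADD R3, 16: R3=0+16=16
after MOD R3, 8: R3=16%8=0
after ADD R7, 1: R7=6+1=7
CMP R7, 11  (cmp 7,11)
JNZ start: taken
after ADD R3, 16: R3=0+16=16
after MOD R3, 8: R3=16%8=0
after ADD R7, 1: R7=7+1=8
CMP R7, 11  (cmp 8,11)
JNZ start: taken
after ADD R3, 16: R3=0+16=16
after MOD R3, 8: R3=16%8=0
after ADD R7, 1: R7=8+1=9
CMP R7, 11  (cmp 9,11)
JNZ start: taken
after ADD R3, 16: R3=0+16=16
after MOD R3, 8: R3=16%8=0
after ADD R7, 1: R7=9+1=10
CMP R7, 11  (cmp 10,11)
JNZ start: taken
after ADD R3, 16: R3=0+16=16
after MOD R3, 8: R3=16%8=0
after ADD R7, 1: R7=10+1=11
CMP R7, 11  (cmp 11,11)
JNZ start: not taken
halt.
Total executed instructions: 38.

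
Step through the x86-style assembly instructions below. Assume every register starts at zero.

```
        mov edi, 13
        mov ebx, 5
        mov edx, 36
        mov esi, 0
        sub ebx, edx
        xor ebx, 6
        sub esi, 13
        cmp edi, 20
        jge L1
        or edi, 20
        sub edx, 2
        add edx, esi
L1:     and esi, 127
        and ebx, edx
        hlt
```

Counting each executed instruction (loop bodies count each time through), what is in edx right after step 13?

after mov edi, 13: edi=13
after mov ebx, 5: ebx=5
after mov edx, 36: edx=36
after mov esi, 0: esi=0
after sub ebx, edx: ebx=5-36=-31
after xor ebx, 6: ebx=(-31)^6=-25
after sub esi, 13: esi=0-13=-13
cmp edi, 20  (cmp 13,20)
jge L1: not taken
after or edi, 20: edi=13|20=29
after sub edx, 2: edx=36-2=34
after add edx, esi: edx=34+(-13)=21
after and esi, 127: esi=(-13)&127=115
After step 13: edx = 21.

21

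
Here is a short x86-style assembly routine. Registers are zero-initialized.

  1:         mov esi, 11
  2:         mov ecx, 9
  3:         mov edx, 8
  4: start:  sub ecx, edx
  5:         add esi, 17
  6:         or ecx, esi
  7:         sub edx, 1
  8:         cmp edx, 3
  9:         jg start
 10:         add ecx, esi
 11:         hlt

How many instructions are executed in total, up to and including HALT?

mov esi, 11 → esi=11
mov ecx, 9 → ecx=9
mov edx, 8 → edx=8
sub ecx, edx → ecx=9-8=1
add esi, 17 → esi=11+17=28
or ecx, esi → ecx=1|28=29
sub edx, 1 → edx=8-1=7
cmp edx, 3  (cmp 7,3)
jg start: taken
sub ecx, edx → ecx=29-7=22
add esi, 17 → esi=28+17=45
or ecx, esi → ecx=22|45=63
sub edx, 1 → edx=7-1=6
cmp edx, 3  (cmp 6,3)
jg start: taken
sub ecx, edx → ecx=63-6=57
add esi, 17 → esi=45+17=62
or ecx, esi → ecx=57|62=63
sub edx, 1 → edx=6-1=5
cmp edx, 3  (cmp 5,3)
jg start: taken
sub ecx, edx → ecx=63-5=58
add esi, 17 → esi=62+17=79
or ecx, esi → ecx=58|79=127
sub edx, 1 → edx=5-1=4
cmp edx, 3  (cmp 4,3)
jg start: taken
sub ecx, edx → ecx=127-4=123
add esi, 17 → esi=79+17=96
or ecx, esi → ecx=123|96=123
sub edx, 1 → edx=4-1=3
cmp edx, 3  (cmp 3,3)
jg start: not taken
add ecx, esi → ecx=123+96=219
halt.
Total executed instructions: 35.

35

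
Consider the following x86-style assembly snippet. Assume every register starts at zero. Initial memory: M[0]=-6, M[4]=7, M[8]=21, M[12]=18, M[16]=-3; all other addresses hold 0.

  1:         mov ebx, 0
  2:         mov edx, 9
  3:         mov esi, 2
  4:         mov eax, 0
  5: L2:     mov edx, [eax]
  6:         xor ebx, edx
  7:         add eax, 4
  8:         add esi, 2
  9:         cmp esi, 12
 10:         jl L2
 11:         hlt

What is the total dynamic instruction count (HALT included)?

after mov ebx, 0: ebx=0
after mov edx, 9: edx=9
after mov esi, 2: esi=2
after mov eax, 0: eax=0
after mov edx, [eax]: edx=M[0]=-6
after xor ebx, edx: ebx=0^(-6)=-6
after add eax, 4: eax=0+4=4
after add esi, 2: esi=2+2=4
cmp esi, 12  (cmp 4,12)
jl L2: taken
after mov edx, [eax]: edx=M[4]=7
after xor ebx, edx: ebx=(-6)^7=-3
after add eax, 4: eax=4+4=8
after add esi, 2: esi=4+2=6
cmp esi, 12  (cmp 6,12)
jl L2: taken
after mov edx, [eax]: edx=M[8]=21
after xor ebx, edx: ebx=(-3)^21=-24
after add eax, 4: eax=8+4=12
after add esi, 2: esi=6+2=8
cmp esi, 12  (cmp 8,12)
jl L2: taken
after mov edx, [eax]: edx=M[12]=18
after xor ebx, edx: ebx=(-24)^18=-6
after add eax, 4: eax=12+4=16
after add esi, 2: esi=8+2=10
cmp esi, 12  (cmp 10,12)
jl L2: taken
after mov edx, [eax]: edx=M[16]=-3
after xor ebx, edx: ebx=(-6)^(-3)=7
after add eax, 4: eax=16+4=20
after add esi, 2: esi=10+2=12
cmp esi, 12  (cmp 12,12)
jl L2: not taken
halt.
Total executed instructions: 35.

35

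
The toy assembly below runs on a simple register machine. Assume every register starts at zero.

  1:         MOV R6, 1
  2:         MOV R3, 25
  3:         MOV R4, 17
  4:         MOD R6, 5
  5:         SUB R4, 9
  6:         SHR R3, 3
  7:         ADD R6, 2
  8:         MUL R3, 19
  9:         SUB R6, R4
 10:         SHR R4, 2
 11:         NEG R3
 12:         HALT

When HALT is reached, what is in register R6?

-5

MOV R6, 1 → R6=1
MOV R3, 25 → R3=25
MOV R4, 17 → R4=17
MOD R6, 5 → R6=1%5=1
SUB R4, 9 → R4=17-9=8
SHR R3, 3 → R3=25>>3=3
ADD R6, 2 → R6=1+2=3
MUL R3, 19 → R3=3*19=57
SUB R6, R4 → R6=3-8=-5
SHR R4, 2 → R4=8>>2=2
NEG R3 → R3=-(57)=-57
halt.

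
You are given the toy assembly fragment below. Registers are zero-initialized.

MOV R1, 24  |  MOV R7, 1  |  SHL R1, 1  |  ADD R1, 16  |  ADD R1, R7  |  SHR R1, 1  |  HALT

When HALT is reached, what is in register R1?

32

R1=24
R7=1
R1=24<<1=48
R1=48+16=64
R1=64+1=65
R1=65>>1=32
halt.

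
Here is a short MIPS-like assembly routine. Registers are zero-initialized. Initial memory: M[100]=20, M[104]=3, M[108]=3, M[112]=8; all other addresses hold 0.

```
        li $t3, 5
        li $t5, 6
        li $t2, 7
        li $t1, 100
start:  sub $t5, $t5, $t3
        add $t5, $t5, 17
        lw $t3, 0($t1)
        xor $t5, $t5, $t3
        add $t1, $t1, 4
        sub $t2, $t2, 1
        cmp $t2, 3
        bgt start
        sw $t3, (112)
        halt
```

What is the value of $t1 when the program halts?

116

after li $t3, 5: $t3=5
after li $t5, 6: $t5=6
after li $t2, 7: $t2=7
after li $t1, 100: $t1=100
after sub $t5, $t5, $t3: $t5=6-5=1
after add $t5, $t5, 17: $t5=1+17=18
after lw $t3, 0($t1): $t3=M[100]=20
after xor $t5, $t5, $t3: $t5=18^20=6
after add $t1, $t1, 4: $t1=100+4=104
after sub $t2, $t2, 1: $t2=7-1=6
cmp $t2, 3  (cmp 6,3)
bgt start: taken
after sub $t5, $t5, $t3: $t5=6-20=-14
after add $t5, $t5, 17: $t5=(-14)+17=3
after lw $t3, 0($t1): $t3=M[104]=3
after xor $t5, $t5, $t3: $t5=3^3=0
after add $t1, $t1, 4: $t1=104+4=108
after sub $t2, $t2, 1: $t2=6-1=5
cmp $t2, 3  (cmp 5,3)
bgt start: taken
after sub $t5, $t5, $t3: $t5=0-3=-3
after add $t5, $t5, 17: $t5=(-3)+17=14
after lw $t3, 0($t1): $t3=M[108]=3
after xor $t5, $t5, $t3: $t5=14^3=13
after add $t1, $t1, 4: $t1=108+4=112
after sub $t2, $t2, 1: $t2=5-1=4
cmp $t2, 3  (cmp 4,3)
bgt start: taken
after sub $t5, $t5, $t3: $t5=13-3=10
after add $t5, $t5, 17: $t5=10+17=27
after lw $t3, 0($t1): $t3=M[112]=8
after xor $t5, $t5, $t3: $t5=27^8=19
after add $t1, $t1, 4: $t1=112+4=116
after sub $t2, $t2, 1: $t2=4-1=3
cmp $t2, 3  (cmp 3,3)
bgt start: not taken
sw $t3, (112) → M[112]=8
halt.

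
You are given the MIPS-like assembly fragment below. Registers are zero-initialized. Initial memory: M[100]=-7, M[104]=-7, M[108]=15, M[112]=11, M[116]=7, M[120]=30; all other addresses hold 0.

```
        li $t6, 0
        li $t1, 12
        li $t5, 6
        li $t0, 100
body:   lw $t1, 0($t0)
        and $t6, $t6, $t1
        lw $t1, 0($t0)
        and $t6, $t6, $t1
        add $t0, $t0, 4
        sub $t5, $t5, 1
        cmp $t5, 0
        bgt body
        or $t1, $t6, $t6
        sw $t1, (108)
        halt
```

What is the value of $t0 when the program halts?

124

after li $t6, 0: $t6=0
after li $t1, 12: $t1=12
after li $t5, 6: $t5=6
after li $t0, 100: $t0=100
after lw $t1, 0($t0): $t1=M[100]=-7
after and $t6, $t6, $t1: $t6=0&(-7)=0
after lw $t1, 0($t0): $t1=M[100]=-7
after and $t6, $t6, $t1: $t6=0&(-7)=0
after add $t0, $t0, 4: $t0=100+4=104
after sub $t5, $t5, 1: $t5=6-1=5
cmp $t5, 0  (cmp 5,0)
bgt body: taken
after lw $t1, 0($t0): $t1=M[104]=-7
after and $t6, $t6, $t1: $t6=0&(-7)=0
after lw $t1, 0($t0): $t1=M[104]=-7
after and $t6, $t6, $t1: $t6=0&(-7)=0
after add $t0, $t0, 4: $t0=104+4=108
after sub $t5, $t5, 1: $t5=5-1=4
cmp $t5, 0  (cmp 4,0)
bgt body: taken
after lw $t1, 0($t0): $t1=M[108]=15
after and $t6, $t6, $t1: $t6=0&15=0
after lw $t1, 0($t0): $t1=M[108]=15
after and $t6, $t6, $t1: $t6=0&15=0
after add $t0, $t0, 4: $t0=108+4=112
after sub $t5, $t5, 1: $t5=4-1=3
cmp $t5, 0  (cmp 3,0)
bgt body: taken
after lw $t1, 0($t0): $t1=M[112]=11
after and $t6, $t6, $t1: $t6=0&11=0
after lw $t1, 0($t0): $t1=M[112]=11
after and $t6, $t6, $t1: $t6=0&11=0
after add $t0, $t0, 4: $t0=112+4=116
after sub $t5, $t5, 1: $t5=3-1=2
cmp $t5, 0  (cmp 2,0)
bgt body: taken
after lw $t1, 0($t0): $t1=M[116]=7
after and $t6, $t6, $t1: $t6=0&7=0
after lw $t1, 0($t0): $t1=M[116]=7
after and $t6, $t6, $t1: $t6=0&7=0
after add $t0, $t0, 4: $t0=116+4=120
after sub $t5, $t5, 1: $t5=2-1=1
cmp $t5, 0  (cmp 1,0)
bgt body: taken
after lw $t1, 0($t0): $t1=M[120]=30
after and $t6, $t6, $t1: $t6=0&30=0
after lw $t1, 0($t0): $t1=M[120]=30
after and $t6, $t6, $t1: $t6=0&30=0
after add $t0, $t0, 4: $t0=120+4=124
after sub $t5, $t5, 1: $t5=1-1=0
cmp $t5, 0  (cmp 0,0)
bgt body: not taken
after or $t1, $t6, $t6: $t1=0|0=0
sw $t1, (108) → M[108]=0
halt.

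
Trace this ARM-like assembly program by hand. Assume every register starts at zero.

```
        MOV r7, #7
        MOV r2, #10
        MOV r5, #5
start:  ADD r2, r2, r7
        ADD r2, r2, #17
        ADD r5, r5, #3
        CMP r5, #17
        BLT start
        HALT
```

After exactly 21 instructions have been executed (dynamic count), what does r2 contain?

r7=7
r2=10
r5=5
r2=10+7=17
r2=17+17=34
r5=5+3=8
CMP r5, #17  (cmp 8,17)
BLT start: taken
r2=34+7=41
r2=41+17=58
r5=8+3=11
CMP r5, #17  (cmp 11,17)
BLT start: taken
r2=58+7=65
r2=65+17=82
r5=11+3=14
CMP r5, #17  (cmp 14,17)
BLT start: taken
r2=82+7=89
r2=89+17=106
r5=14+3=17
After step 21: r2 = 106.

106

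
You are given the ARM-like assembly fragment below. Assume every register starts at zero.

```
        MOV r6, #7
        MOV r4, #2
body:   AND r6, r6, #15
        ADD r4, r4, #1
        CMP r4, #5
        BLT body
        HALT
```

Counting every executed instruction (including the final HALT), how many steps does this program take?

15

r6=7
r4=2
r6=7&15=7
r4=2+1=3
CMP r4, #5  (cmp 3,5)
BLT body: taken
r6=7&15=7
r4=3+1=4
CMP r4, #5  (cmp 4,5)
BLT body: taken
r6=7&15=7
r4=4+1=5
CMP r4, #5  (cmp 5,5)
BLT body: not taken
halt.
Total executed instructions: 15.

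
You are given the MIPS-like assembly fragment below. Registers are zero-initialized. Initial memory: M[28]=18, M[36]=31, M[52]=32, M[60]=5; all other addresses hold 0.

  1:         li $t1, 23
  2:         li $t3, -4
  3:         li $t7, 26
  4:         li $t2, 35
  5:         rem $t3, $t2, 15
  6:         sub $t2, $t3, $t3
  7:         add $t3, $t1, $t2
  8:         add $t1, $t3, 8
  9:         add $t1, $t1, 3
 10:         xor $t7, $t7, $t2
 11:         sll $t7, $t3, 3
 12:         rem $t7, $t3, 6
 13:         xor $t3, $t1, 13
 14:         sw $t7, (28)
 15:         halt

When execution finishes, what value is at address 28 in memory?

$t1=23
$t3=-4
$t7=26
$t2=35
$t3=35%15=5
$t2=5-5=0
$t3=23+0=23
$t1=23+8=31
$t1=31+3=34
$t7=26^0=26
$t7=23<<3=184
$t7=23%6=5
$t3=34^13=47
sw $t7, (28) → M[28]=5
halt.

5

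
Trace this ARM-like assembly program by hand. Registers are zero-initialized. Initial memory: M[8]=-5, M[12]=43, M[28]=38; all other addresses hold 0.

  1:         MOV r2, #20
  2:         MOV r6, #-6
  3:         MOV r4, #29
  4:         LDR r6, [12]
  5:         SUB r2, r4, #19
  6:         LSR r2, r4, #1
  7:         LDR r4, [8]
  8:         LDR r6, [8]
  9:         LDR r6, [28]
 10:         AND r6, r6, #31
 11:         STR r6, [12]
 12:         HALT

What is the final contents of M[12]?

r2=20
r6=-6
r4=29
r6=M[12]=43
r2=29-19=10
r2=29>>1=14
r4=M[8]=-5
r6=M[8]=-5
r6=M[28]=38
r6=38&31=6
STR r6, [12] → M[12]=6
halt.

6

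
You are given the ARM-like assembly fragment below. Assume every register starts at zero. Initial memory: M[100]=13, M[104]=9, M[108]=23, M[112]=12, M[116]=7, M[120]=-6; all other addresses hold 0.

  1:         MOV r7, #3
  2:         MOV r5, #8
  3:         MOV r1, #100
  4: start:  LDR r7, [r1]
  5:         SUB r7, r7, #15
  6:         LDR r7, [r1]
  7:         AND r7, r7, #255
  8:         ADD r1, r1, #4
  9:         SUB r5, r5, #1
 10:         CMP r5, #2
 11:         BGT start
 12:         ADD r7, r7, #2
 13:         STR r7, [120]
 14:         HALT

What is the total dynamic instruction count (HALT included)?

r7=3
r5=8
r1=100
r7=M[100]=13
r7=13-15=-2
r7=M[100]=13
r7=13&255=13
r1=100+4=104
r5=8-1=7
CMP r5, #2  (cmp 7,2)
BGT start: taken
r7=M[104]=9
r7=9-15=-6
r7=M[104]=9
r7=9&255=9
r1=104+4=108
r5=7-1=6
CMP r5, #2  (cmp 6,2)
BGT start: taken
r7=M[108]=23
r7=23-15=8
r7=M[108]=23
r7=23&255=23
r1=108+4=112
r5=6-1=5
CMP r5, #2  (cmp 5,2)
BGT start: taken
r7=M[112]=12
r7=12-15=-3
r7=M[112]=12
r7=12&255=12
r1=112+4=116
r5=5-1=4
CMP r5, #2  (cmp 4,2)
BGT start: taken
r7=M[116]=7
r7=7-15=-8
r7=M[116]=7
r7=7&255=7
r1=116+4=120
r5=4-1=3
CMP r5, #2  (cmp 3,2)
BGT start: taken
r7=M[120]=-6
r7=(-6)-15=-21
r7=M[120]=-6
r7=(-6)&255=250
r1=120+4=124
r5=3-1=2
CMP r5, #2  (cmp 2,2)
BGT start: not taken
r7=250+2=252
STR r7, [120] → M[120]=252
halt.
Total executed instructions: 54.

54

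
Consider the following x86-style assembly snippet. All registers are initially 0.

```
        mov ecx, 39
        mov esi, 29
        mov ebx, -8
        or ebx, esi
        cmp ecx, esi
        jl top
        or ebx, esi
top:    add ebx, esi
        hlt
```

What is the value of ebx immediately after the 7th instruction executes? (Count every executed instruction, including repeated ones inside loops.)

ecx=39
esi=29
ebx=-8
ebx=(-8)|29=-3
cmp ecx, esi  (cmp 39,29)
jl top: not taken
ebx=(-3)|29=-3
After step 7: ebx = -3.

-3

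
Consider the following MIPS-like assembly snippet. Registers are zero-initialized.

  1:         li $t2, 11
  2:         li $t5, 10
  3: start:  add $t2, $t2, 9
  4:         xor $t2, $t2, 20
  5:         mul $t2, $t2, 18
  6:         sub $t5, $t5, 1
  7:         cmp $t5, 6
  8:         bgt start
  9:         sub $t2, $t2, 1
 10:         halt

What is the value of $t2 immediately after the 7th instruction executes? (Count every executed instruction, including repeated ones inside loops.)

li $t2, 11 → $t2=11
li $t5, 10 → $t5=10
add $t2, $t2, 9 → $t2=11+9=20
xor $t2, $t2, 20 → $t2=20^20=0
mul $t2, $t2, 18 → $t2=0*18=0
sub $t5, $t5, 1 → $t5=10-1=9
cmp $t5, 6  (cmp 9,6)
After step 7: $t2 = 0.

0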